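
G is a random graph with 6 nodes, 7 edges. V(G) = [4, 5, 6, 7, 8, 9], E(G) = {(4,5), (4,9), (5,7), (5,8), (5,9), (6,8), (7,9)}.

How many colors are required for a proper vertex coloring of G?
χ(G) = 3

Clique number ω(G) = 3 (lower bound: χ ≥ ω).
The clique on [4, 5, 9] has size 3, forcing χ ≥ 3, and the coloring below uses 3 colors, so χ(G) = 3.
A valid 3-coloring: color 1: [5, 6]; color 2: [8, 9]; color 3: [4, 7].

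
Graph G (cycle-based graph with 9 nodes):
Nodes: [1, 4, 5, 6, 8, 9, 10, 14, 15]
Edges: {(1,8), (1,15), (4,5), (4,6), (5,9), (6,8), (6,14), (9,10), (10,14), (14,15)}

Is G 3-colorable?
Yes, G is 3-colorable

A valid 3-coloring: color 1: [1, 4, 9, 14]; color 2: [5, 6, 10, 15]; color 3: [8].
(χ(G) = 3 ≤ 3.)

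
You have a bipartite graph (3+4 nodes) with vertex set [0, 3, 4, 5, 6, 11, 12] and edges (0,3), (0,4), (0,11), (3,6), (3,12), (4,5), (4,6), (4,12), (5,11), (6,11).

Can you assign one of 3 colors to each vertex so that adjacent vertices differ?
Yes, G is 3-colorable

A valid 3-coloring: color 1: [3, 4, 11]; color 2: [0, 5, 6, 12].
(χ(G) = 2 ≤ 3.)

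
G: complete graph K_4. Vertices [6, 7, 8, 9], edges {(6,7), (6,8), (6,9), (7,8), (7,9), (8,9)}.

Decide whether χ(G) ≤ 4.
Yes, G is 4-colorable

A valid 4-coloring: color 1: [9]; color 2: [7]; color 3: [8]; color 4: [6].
(χ(G) = 4 ≤ 4.)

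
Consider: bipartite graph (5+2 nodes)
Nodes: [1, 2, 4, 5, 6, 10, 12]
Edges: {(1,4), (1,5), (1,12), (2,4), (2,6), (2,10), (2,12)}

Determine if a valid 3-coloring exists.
A valid 3-coloring: color 1: [1, 2]; color 2: [4, 5, 6, 10, 12].
(χ(G) = 2 ≤ 3.)

Yes, G is 3-colorable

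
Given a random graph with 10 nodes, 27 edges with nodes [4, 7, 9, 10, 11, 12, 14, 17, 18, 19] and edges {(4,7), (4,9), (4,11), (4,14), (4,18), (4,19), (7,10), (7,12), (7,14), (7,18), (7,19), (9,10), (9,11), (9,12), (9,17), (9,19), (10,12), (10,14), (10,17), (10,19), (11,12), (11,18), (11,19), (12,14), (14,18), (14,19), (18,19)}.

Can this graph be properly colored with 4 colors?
No, G is not 4-colorable

The clique on vertices [4, 7, 14, 18, 19] has size 5 > 4, so it alone needs 5 colors.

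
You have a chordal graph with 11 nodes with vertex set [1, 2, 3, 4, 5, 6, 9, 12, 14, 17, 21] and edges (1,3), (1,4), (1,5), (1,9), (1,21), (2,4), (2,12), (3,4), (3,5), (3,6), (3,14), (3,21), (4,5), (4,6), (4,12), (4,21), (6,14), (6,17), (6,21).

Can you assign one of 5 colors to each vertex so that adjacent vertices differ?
Yes, G is 5-colorable

A valid 5-coloring: color 1: [4, 9, 14, 17]; color 2: [2, 3]; color 3: [1, 6, 12]; color 4: [5, 21].
(χ(G) = 4 ≤ 5.)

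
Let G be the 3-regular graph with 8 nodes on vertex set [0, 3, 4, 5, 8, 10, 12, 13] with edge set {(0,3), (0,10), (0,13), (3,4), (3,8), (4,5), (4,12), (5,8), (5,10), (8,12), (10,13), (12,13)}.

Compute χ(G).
Clique number ω(G) = 3 (lower bound: χ ≥ ω).
The clique on [0, 10, 13] has size 3, forcing χ ≥ 3, and the coloring below uses 3 colors, so χ(G) = 3.
A valid 3-coloring: color 1: [3, 5, 13]; color 2: [0, 4, 8]; color 3: [10, 12].

χ(G) = 3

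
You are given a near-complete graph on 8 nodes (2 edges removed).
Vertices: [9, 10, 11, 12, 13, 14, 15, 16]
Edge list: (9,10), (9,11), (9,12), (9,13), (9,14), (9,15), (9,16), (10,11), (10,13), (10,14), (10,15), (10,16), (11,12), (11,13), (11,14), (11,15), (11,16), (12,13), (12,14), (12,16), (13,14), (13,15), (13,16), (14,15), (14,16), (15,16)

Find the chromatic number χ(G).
χ(G) = 7

Clique number ω(G) = 7 (lower bound: χ ≥ ω).
The clique on [9, 10, 11, 13, 14, 15, 16] has size 7, forcing χ ≥ 7, and the coloring below uses 7 colors, so χ(G) = 7.
A valid 7-coloring: color 1: [13]; color 2: [9]; color 3: [16]; color 4: [14]; color 5: [11]; color 6: [12, 15]; color 7: [10].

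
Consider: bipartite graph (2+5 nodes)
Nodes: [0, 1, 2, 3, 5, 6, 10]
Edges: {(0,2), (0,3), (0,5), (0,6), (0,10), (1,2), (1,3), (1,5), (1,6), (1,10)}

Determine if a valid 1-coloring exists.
Edge (0,2) forces its endpoints to differ, so 1 color is not enough.

No, G is not 1-colorable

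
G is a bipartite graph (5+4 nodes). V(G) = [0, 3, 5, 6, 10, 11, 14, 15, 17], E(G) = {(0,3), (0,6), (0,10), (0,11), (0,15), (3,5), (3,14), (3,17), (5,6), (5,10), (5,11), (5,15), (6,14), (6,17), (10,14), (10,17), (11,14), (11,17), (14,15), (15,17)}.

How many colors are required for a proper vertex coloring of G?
Clique number ω(G) = 2 (lower bound: χ ≥ ω).
The graph is bipartite (no odd cycle), so 2 colors suffice: χ(G) = 2.
A valid 2-coloring: color 1: [0, 5, 14, 17]; color 2: [3, 6, 10, 11, 15].

χ(G) = 2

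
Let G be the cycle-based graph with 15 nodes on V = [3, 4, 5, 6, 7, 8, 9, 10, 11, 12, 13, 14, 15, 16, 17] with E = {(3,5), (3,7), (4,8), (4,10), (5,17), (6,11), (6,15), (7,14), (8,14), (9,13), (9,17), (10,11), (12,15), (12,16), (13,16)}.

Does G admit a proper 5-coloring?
Yes, G is 5-colorable

A valid 5-coloring: color 1: [3, 4, 11, 13, 14, 15, 17]; color 2: [5, 6, 7, 8, 9, 10, 16]; color 3: [12].
(χ(G) = 3 ≤ 5.)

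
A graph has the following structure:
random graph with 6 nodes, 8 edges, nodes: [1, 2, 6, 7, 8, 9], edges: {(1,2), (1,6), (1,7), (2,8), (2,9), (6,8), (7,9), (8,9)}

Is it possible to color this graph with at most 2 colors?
No, G is not 2-colorable

The clique on vertices [2, 8, 9] has size 3 > 2, so it alone needs 3 colors.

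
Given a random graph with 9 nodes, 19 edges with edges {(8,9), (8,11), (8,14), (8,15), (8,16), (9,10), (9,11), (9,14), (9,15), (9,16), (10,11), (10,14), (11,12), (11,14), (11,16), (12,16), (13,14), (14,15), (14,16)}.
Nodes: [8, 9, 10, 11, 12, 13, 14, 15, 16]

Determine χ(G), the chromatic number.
Clique number ω(G) = 5 (lower bound: χ ≥ ω).
The clique on [8, 9, 11, 14, 16] has size 5, forcing χ ≥ 5, and the coloring below uses 5 colors, so χ(G) = 5.
A valid 5-coloring: color 1: [12, 14]; color 2: [9, 13]; color 3: [11, 15]; color 4: [10, 16]; color 5: [8].

χ(G) = 5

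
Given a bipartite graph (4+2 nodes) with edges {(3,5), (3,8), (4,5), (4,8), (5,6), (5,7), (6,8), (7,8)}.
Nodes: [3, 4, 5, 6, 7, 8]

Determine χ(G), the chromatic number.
Clique number ω(G) = 2 (lower bound: χ ≥ ω).
The graph is bipartite (no odd cycle), so 2 colors suffice: χ(G) = 2.
A valid 2-coloring: color 1: [5, 8]; color 2: [3, 4, 6, 7].

χ(G) = 2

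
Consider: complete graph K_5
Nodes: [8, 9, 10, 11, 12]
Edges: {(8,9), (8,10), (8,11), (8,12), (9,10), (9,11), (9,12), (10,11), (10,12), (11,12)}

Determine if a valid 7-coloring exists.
Yes, G is 7-colorable

A valid 7-coloring: color 1: [12]; color 2: [8]; color 3: [10]; color 4: [11]; color 5: [9].
(χ(G) = 5 ≤ 7.)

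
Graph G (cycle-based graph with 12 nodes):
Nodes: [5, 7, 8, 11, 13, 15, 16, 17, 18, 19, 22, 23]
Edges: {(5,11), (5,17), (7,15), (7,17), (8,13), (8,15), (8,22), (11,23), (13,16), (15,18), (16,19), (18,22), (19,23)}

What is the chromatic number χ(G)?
χ(G) = 2

Clique number ω(G) = 2 (lower bound: χ ≥ ω).
The graph is bipartite (no odd cycle), so 2 colors suffice: χ(G) = 2.
A valid 2-coloring: color 1: [11, 13, 15, 17, 19, 22]; color 2: [5, 7, 8, 16, 18, 23].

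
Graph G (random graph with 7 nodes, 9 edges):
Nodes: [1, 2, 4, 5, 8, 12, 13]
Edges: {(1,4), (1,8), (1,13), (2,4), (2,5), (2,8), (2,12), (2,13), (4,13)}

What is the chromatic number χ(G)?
χ(G) = 3

Clique number ω(G) = 3 (lower bound: χ ≥ ω).
The clique on [1, 4, 13] has size 3, forcing χ ≥ 3, and the coloring below uses 3 colors, so χ(G) = 3.
A valid 3-coloring: color 1: [1, 2]; color 2: [4, 5, 8, 12]; color 3: [13].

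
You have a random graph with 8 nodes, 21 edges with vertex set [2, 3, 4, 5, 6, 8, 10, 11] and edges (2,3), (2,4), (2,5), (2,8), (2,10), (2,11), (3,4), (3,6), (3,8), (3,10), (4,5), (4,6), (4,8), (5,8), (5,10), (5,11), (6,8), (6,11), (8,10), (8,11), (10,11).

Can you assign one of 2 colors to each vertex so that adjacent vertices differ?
The clique on vertices [2, 5, 8, 10, 11] has size 5 > 2, so it alone needs 5 colors.

No, G is not 2-colorable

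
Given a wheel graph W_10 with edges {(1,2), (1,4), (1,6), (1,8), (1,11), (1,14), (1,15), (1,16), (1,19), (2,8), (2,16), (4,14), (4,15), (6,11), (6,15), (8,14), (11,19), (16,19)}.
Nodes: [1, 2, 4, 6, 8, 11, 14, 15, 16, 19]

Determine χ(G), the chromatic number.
χ(G) = 4

Clique number ω(G) = 3 (lower bound: χ ≥ ω).
Odd cycle [2, 8, 14, 4, 15, 6, 11, 19, 16] needs 3 colors (χ ≥ 3).
Vertex 1 is adjacent to every vertex of [2, 4, 6, 8, 11, 14, 15, 16, 19], which already need 3 colors among themselves, so 1 needs a new color (χ ≥ 4).
The coloring below uses 4 colors, so χ(G) = 4.
A valid 4-coloring: color 1: [1]; color 2: [2, 14, 15, 19]; color 3: [4, 6, 8, 16]; color 4: [11].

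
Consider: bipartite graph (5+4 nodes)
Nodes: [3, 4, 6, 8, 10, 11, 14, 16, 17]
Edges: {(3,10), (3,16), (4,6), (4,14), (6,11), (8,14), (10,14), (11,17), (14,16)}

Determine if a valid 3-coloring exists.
A valid 3-coloring: color 1: [3, 6, 14, 17]; color 2: [4, 8, 10, 11, 16].
(χ(G) = 2 ≤ 3.)

Yes, G is 3-colorable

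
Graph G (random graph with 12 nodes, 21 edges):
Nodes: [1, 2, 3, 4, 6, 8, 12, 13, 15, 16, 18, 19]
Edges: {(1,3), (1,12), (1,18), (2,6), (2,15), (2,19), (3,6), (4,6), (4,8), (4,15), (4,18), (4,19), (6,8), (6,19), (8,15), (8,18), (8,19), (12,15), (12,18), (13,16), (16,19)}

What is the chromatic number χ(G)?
Clique number ω(G) = 4 (lower bound: χ ≥ ω).
The clique on [4, 6, 8, 19] has size 4, forcing χ ≥ 4, and the coloring below uses 4 colors, so χ(G) = 4.
A valid 4-coloring: color 1: [6, 15, 16, 18]; color 2: [1, 13, 19]; color 3: [2, 3, 8, 12]; color 4: [4].

χ(G) = 4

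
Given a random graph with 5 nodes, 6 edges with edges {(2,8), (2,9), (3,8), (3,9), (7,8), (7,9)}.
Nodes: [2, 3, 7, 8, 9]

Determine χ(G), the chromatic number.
Clique number ω(G) = 2 (lower bound: χ ≥ ω).
The graph is bipartite (no odd cycle), so 2 colors suffice: χ(G) = 2.
A valid 2-coloring: color 1: [8, 9]; color 2: [2, 3, 7].

χ(G) = 2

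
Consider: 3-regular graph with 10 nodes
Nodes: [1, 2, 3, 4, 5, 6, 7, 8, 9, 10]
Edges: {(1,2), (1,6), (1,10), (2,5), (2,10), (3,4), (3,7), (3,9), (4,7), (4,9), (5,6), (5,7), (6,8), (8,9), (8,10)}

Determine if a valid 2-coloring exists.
No, G is not 2-colorable

The clique on vertices [1, 2, 10] has size 3 > 2, so it alone needs 3 colors.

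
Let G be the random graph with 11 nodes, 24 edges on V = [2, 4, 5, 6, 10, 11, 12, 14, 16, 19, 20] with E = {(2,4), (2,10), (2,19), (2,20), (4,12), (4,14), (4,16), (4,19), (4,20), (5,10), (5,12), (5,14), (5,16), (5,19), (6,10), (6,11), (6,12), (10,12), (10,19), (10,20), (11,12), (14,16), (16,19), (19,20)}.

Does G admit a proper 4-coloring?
A valid 4-coloring: color 1: [4, 10, 11]; color 2: [12, 14, 19]; color 3: [2, 5, 6]; color 4: [16, 20].
(χ(G) = 4 ≤ 4.)

Yes, G is 4-colorable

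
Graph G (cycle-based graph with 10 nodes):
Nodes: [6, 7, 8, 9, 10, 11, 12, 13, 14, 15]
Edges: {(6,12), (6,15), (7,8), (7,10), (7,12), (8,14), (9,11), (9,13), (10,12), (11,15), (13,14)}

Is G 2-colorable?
The clique on vertices [7, 10, 12] has size 3 > 2, so it alone needs 3 colors.

No, G is not 2-colorable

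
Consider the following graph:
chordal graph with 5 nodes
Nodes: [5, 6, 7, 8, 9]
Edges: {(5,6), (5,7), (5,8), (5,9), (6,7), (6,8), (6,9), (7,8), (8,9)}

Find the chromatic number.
Clique number ω(G) = 4 (lower bound: χ ≥ ω).
The clique on [5, 6, 8, 9] has size 4, forcing χ ≥ 4, and the coloring below uses 4 colors, so χ(G) = 4.
A valid 4-coloring: color 1: [8]; color 2: [6]; color 3: [5]; color 4: [7, 9].

χ(G) = 4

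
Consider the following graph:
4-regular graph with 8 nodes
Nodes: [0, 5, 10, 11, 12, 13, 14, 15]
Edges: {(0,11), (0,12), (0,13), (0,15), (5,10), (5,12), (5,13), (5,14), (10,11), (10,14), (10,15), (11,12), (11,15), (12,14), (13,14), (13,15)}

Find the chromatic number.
Clique number ω(G) = 3 (lower bound: χ ≥ ω).
Suppose a proper 3-coloring c exists. The clique [0, 11, 12] takes 3 distinct colors; by symmetry let c(0) = 1, c(11) = 2, c(12) = 3.
- Vertex 15: neighbors [0, 11] already have colors [1, 2] ⇒ c(15) = 3.
- Vertex 10: neighbors [11, 15] already have colors [2, 3] ⇒ c(10) = 1.
- Vertex 5: neighbors [10, 12] already have colors [1, 3] ⇒ c(5) = 2.
- Vertex 13: neighbors [0, 5, 15] already have colors [1, 2, 3] — all 3 colors blocked. Contradiction.
The forced assignments end in a contradiction, so G has no proper 3-coloring (χ ≥ 4).
The coloring below uses 4 colors, so χ(G) = 4.
A valid 4-coloring: color 1: [11, 13]; color 2: [5, 15]; color 3: [0, 14]; color 4: [10, 12].

χ(G) = 4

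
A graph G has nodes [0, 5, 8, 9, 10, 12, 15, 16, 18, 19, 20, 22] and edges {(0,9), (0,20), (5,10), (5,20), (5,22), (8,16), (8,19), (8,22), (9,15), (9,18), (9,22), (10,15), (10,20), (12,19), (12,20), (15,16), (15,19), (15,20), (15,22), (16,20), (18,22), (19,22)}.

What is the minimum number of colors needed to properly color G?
Clique number ω(G) = 3 (lower bound: χ ≥ ω).
The clique on [5, 10, 20] has size 3, forcing χ ≥ 3, and the coloring below uses 3 colors, so χ(G) = 3.
A valid 3-coloring: color 1: [20, 22]; color 2: [0, 5, 8, 12, 15, 18]; color 3: [9, 10, 16, 19].

χ(G) = 3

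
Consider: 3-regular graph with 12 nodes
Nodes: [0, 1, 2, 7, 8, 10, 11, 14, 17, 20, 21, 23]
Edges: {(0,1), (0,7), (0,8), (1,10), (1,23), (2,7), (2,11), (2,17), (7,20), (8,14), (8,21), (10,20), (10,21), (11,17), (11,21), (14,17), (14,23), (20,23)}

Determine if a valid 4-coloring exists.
Yes, G is 4-colorable

A valid 4-coloring: color 1: [7, 8, 10, 11, 23]; color 2: [0, 2, 14, 20, 21]; color 3: [1, 17].
(χ(G) = 3 ≤ 4.)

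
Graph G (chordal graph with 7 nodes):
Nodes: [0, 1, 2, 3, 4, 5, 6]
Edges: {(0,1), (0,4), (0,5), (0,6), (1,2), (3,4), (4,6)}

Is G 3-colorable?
A valid 3-coloring: color 1: [0, 2, 3]; color 2: [1, 4, 5]; color 3: [6].
(χ(G) = 3 ≤ 3.)

Yes, G is 3-colorable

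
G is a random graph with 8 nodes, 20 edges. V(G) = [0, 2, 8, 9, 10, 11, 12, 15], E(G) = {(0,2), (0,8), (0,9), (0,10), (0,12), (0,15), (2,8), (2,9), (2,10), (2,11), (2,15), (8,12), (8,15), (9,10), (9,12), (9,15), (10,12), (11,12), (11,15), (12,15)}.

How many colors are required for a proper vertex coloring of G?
χ(G) = 4

Clique number ω(G) = 4 (lower bound: χ ≥ ω).
The clique on [0, 2, 8, 15] has size 4, forcing χ ≥ 4, and the coloring below uses 4 colors, so χ(G) = 4.
A valid 4-coloring: color 1: [2, 12]; color 2: [10, 15]; color 3: [0, 11]; color 4: [8, 9].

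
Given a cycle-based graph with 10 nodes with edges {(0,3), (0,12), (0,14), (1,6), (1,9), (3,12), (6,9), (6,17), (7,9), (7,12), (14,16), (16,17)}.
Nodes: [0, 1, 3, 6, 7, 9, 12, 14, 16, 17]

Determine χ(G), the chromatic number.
χ(G) = 3

Clique number ω(G) = 3 (lower bound: χ ≥ ω).
The clique on [0, 3, 12] has size 3, forcing χ ≥ 3, and the coloring below uses 3 colors, so χ(G) = 3.
A valid 3-coloring: color 1: [0, 6, 7, 16]; color 2: [9, 12, 14, 17]; color 3: [1, 3].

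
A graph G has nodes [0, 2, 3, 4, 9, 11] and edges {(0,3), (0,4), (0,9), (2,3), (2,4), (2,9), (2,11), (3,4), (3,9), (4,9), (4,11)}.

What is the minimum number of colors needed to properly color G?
Clique number ω(G) = 4 (lower bound: χ ≥ ω).
The clique on [0, 3, 4, 9] has size 4, forcing χ ≥ 4, and the coloring below uses 4 colors, so χ(G) = 4.
A valid 4-coloring: color 1: [4]; color 2: [3, 11]; color 3: [9]; color 4: [0, 2].

χ(G) = 4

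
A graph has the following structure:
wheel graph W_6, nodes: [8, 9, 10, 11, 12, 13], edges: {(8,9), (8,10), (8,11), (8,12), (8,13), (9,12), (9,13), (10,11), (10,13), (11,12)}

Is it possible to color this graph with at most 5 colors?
A valid 5-coloring: color 1: [8]; color 2: [9, 10]; color 3: [11, 13]; color 4: [12].
(χ(G) = 4 ≤ 5.)

Yes, G is 5-colorable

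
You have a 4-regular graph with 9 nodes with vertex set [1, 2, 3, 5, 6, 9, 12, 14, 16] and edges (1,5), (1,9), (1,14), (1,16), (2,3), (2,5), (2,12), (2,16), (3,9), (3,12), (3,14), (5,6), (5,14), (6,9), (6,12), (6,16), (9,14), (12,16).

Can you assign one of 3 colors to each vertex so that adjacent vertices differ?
Suppose a proper 3-coloring c exists. The clique [1, 5, 14] takes 3 distinct colors; by symmetry let c(1) = 1, c(5) = 2, c(14) = 3.
- Vertex 9: neighbors [1, 14] already have colors [1, 3] ⇒ c(9) = 2.
- Vertex 3: neighbors [9, 14] already have colors [2, 3] ⇒ c(3) = 1.
- Vertex 2: neighbors [3, 5] already have colors [1, 2] ⇒ c(2) = 3.
- Vertex 12: neighbors [3, 2] already have colors [1, 3] ⇒ c(12) = 2.
- Vertex 16: neighbors [1, 12, 2] already have colors [1, 2, 3] — all 3 colors blocked. Contradiction.
The forced assignments end in a contradiction, so G has no proper 3-coloring (χ ≥ 4).

No, G is not 3-colorable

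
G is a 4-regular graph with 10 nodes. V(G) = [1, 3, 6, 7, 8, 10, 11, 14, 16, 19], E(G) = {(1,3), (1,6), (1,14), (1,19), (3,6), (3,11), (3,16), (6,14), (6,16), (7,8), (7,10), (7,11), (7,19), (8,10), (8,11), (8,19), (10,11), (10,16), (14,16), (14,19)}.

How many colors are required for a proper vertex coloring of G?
χ(G) = 4

Clique number ω(G) = 4 (lower bound: χ ≥ ω).
The clique on [7, 8, 10, 11] has size 4, forcing χ ≥ 4, and the coloring below uses 4 colors, so χ(G) = 4.
A valid 4-coloring: color 1: [3, 10, 14]; color 2: [1, 7, 16]; color 3: [6, 11, 19]; color 4: [8].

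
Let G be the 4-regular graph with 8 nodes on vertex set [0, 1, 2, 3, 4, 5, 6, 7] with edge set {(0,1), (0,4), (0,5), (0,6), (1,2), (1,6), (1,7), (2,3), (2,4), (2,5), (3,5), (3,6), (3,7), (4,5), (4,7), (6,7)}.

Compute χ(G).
χ(G) = 3

Clique number ω(G) = 3 (lower bound: χ ≥ ω).
The clique on [0, 1, 6] has size 3, forcing χ ≥ 3, and the coloring below uses 3 colors, so χ(G) = 3.
A valid 3-coloring: color 1: [5, 6]; color 2: [1, 3, 4]; color 3: [0, 2, 7].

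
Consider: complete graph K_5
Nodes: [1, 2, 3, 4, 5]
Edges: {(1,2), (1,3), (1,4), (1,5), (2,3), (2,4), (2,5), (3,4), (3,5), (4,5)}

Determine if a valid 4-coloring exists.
No, G is not 4-colorable

The clique on vertices [1, 2, 3, 4, 5] has size 5 > 4, so it alone needs 5 colors.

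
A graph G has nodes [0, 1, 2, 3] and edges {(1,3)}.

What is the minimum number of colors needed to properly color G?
χ(G) = 2

Clique number ω(G) = 2 (lower bound: χ ≥ ω).
The graph is bipartite (no odd cycle), so 2 colors suffice: χ(G) = 2.
A valid 2-coloring: color 1: [0, 2, 3]; color 2: [1].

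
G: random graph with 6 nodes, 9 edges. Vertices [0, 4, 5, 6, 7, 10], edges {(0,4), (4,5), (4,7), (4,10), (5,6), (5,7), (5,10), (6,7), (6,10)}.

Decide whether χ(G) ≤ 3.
A valid 3-coloring: color 1: [0, 5]; color 2: [4, 6]; color 3: [7, 10].
(χ(G) = 3 ≤ 3.)

Yes, G is 3-colorable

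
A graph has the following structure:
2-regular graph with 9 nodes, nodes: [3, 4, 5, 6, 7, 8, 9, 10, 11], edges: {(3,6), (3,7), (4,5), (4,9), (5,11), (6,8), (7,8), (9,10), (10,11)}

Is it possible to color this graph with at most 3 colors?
A valid 3-coloring: color 1: [5, 6, 7, 9]; color 2: [3, 4, 8, 11]; color 3: [10].
(χ(G) = 3 ≤ 3.)

Yes, G is 3-colorable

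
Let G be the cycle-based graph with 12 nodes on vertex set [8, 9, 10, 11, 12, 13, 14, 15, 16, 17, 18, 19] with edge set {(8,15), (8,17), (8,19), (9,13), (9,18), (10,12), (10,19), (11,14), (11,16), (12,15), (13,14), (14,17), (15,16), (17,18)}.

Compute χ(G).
Clique number ω(G) = 2 (lower bound: χ ≥ ω).
Odd cycle [13, 9, 18, 17, 14] needs 3 colors (χ ≥ 3).
The coloring below uses 3 colors, so χ(G) = 3.
A valid 3-coloring: color 1: [10, 11, 13, 15, 17]; color 2: [8, 9, 12, 14, 16]; color 3: [18, 19].

χ(G) = 3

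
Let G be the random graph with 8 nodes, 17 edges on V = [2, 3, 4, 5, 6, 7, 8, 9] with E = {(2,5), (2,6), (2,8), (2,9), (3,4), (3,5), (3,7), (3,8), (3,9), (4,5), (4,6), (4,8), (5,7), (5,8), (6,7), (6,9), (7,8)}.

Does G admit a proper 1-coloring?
The clique on vertices [3, 4, 5, 8] has size 4 > 1, so it alone needs 4 colors.

No, G is not 1-colorable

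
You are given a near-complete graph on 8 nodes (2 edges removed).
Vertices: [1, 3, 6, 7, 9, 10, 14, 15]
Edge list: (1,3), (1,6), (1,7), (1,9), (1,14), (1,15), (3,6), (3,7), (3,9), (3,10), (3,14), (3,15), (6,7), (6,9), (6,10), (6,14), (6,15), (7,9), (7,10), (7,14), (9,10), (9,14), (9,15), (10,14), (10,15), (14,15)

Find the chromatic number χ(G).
Clique number ω(G) = 6 (lower bound: χ ≥ ω).
The clique on [1, 3, 6, 9, 14, 15] has size 6, forcing χ ≥ 6, and the coloring below uses 6 colors, so χ(G) = 6.
A valid 6-coloring: color 1: [9]; color 2: [3]; color 3: [6]; color 4: [14]; color 5: [7, 15]; color 6: [1, 10].

χ(G) = 6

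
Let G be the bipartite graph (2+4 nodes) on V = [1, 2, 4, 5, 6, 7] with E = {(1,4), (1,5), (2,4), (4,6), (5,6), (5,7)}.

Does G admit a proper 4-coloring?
Yes, G is 4-colorable

A valid 4-coloring: color 1: [4, 5]; color 2: [1, 2, 6, 7].
(χ(G) = 2 ≤ 4.)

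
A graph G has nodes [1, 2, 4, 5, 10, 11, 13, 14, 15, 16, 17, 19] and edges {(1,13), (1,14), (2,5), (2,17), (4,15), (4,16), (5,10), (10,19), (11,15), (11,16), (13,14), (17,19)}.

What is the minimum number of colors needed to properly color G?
Clique number ω(G) = 3 (lower bound: χ ≥ ω).
The clique on [1, 13, 14] has size 3, forcing χ ≥ 3, and the coloring below uses 3 colors, so χ(G) = 3.
A valid 3-coloring: color 1: [4, 10, 11, 13, 17]; color 2: [1, 5, 15, 16, 19]; color 3: [2, 14].

χ(G) = 3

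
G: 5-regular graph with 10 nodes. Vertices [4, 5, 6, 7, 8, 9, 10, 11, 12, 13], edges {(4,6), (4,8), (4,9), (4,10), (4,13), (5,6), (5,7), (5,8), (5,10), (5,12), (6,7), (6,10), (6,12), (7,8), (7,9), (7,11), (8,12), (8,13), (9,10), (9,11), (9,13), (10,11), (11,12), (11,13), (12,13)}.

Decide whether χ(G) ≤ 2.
The clique on vertices [4, 8, 13] has size 3 > 2, so it alone needs 3 colors.

No, G is not 2-colorable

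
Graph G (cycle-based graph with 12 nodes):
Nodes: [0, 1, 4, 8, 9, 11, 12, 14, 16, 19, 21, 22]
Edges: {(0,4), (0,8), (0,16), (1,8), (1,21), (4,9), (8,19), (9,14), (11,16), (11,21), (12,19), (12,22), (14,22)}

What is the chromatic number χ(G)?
Clique number ω(G) = 2 (lower bound: χ ≥ ω).
The graph is bipartite (no odd cycle), so 2 colors suffice: χ(G) = 2.
A valid 2-coloring: color 1: [4, 8, 12, 14, 16, 21]; color 2: [0, 1, 9, 11, 19, 22].

χ(G) = 2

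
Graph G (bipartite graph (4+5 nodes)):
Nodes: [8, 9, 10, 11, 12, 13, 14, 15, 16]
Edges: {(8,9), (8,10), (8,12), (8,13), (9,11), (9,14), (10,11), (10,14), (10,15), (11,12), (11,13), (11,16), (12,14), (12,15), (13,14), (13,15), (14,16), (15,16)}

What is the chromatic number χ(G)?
Clique number ω(G) = 2 (lower bound: χ ≥ ω).
The graph is bipartite (no odd cycle), so 2 colors suffice: χ(G) = 2.
A valid 2-coloring: color 1: [8, 11, 14, 15]; color 2: [9, 10, 12, 13, 16].

χ(G) = 2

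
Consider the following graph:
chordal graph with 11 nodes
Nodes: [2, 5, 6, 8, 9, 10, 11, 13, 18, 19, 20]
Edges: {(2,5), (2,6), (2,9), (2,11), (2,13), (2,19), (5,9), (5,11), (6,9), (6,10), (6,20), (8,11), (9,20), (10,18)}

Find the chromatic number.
Clique number ω(G) = 3 (lower bound: χ ≥ ω).
The clique on [2, 5, 9] has size 3, forcing χ ≥ 3, and the coloring below uses 3 colors, so χ(G) = 3.
A valid 3-coloring: color 1: [2, 8, 10, 20]; color 2: [9, 11, 13, 18, 19]; color 3: [5, 6].

χ(G) = 3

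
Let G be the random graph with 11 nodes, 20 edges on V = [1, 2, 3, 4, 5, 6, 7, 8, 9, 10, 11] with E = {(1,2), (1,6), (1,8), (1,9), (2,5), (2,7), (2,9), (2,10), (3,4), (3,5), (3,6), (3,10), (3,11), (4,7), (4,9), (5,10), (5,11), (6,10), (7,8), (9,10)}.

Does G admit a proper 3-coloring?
Yes, G is 3-colorable

A valid 3-coloring: color 1: [1, 4, 10, 11]; color 2: [2, 3, 8]; color 3: [5, 6, 7, 9].
(χ(G) = 3 ≤ 3.)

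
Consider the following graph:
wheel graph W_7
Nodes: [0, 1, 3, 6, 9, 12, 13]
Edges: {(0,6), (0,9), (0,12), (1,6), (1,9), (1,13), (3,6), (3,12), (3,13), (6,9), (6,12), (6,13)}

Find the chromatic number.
Clique number ω(G) = 3 (lower bound: χ ≥ ω).
The clique on [0, 6, 9] has size 3, forcing χ ≥ 3, and the coloring below uses 3 colors, so χ(G) = 3.
A valid 3-coloring: color 1: [6]; color 2: [0, 1, 3]; color 3: [9, 12, 13].

χ(G) = 3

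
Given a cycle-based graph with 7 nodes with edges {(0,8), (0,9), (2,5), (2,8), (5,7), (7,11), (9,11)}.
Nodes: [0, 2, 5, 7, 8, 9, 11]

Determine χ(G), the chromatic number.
Clique number ω(G) = 2 (lower bound: χ ≥ ω).
Odd cycle [2, 5, 7, 11, 9, 0, 8] needs 3 colors (χ ≥ 3).
The coloring below uses 3 colors, so χ(G) = 3.
A valid 3-coloring: color 1: [0, 2, 7]; color 2: [5, 8, 11]; color 3: [9].

χ(G) = 3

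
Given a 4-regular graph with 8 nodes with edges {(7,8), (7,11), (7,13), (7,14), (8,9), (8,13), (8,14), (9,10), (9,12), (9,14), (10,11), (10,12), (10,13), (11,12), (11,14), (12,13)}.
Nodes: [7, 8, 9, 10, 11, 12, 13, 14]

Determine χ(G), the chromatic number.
Clique number ω(G) = 3 (lower bound: χ ≥ ω).
Suppose a proper 3-coloring c exists. The clique [7, 8, 13] takes 3 distinct colors; by symmetry let c(7) = 1, c(8) = 2, c(13) = 3.
- Vertex 14: neighbors [7, 8] already have colors [1, 2] ⇒ c(14) = 3.
- Vertex 9: neighbors [8, 14] already have colors [2, 3] ⇒ c(9) = 1.
- Vertex 10: neighbors [9, 13] already have colors [1, 3] ⇒ c(10) = 2.
- Vertex 11: neighbors [7, 10, 14] already have colors [1, 2, 3] — all 3 colors blocked. Contradiction.
The forced assignments end in a contradiction, so G has no proper 3-coloring (χ ≥ 4).
The coloring below uses 4 colors, so χ(G) = 4.
A valid 4-coloring: color 1: [9, 11, 13]; color 2: [8, 12]; color 3: [7, 10]; color 4: [14].

χ(G) = 4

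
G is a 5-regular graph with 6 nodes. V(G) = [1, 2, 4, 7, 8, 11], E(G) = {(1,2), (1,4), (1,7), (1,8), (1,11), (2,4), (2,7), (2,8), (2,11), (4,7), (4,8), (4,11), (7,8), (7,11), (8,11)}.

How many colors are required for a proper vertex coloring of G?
χ(G) = 6

Clique number ω(G) = 6 (lower bound: χ ≥ ω).
The clique on [1, 2, 4, 7, 8, 11] has size 6, forcing χ ≥ 6, and the coloring below uses 6 colors, so χ(G) = 6.
A valid 6-coloring: color 1: [1]; color 2: [2]; color 3: [8]; color 4: [11]; color 5: [4]; color 6: [7].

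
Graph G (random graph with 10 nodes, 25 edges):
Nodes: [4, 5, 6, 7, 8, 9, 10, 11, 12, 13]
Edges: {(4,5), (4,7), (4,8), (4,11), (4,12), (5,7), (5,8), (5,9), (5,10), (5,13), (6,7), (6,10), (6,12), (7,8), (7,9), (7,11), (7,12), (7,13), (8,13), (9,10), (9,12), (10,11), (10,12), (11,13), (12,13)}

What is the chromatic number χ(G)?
Clique number ω(G) = 4 (lower bound: χ ≥ ω).
The clique on [4, 5, 7, 8] has size 4, forcing χ ≥ 4, and the coloring below uses 4 colors, so χ(G) = 4.
A valid 4-coloring: color 1: [7, 10]; color 2: [5, 11, 12]; color 3: [4, 6, 9, 13]; color 4: [8].

χ(G) = 4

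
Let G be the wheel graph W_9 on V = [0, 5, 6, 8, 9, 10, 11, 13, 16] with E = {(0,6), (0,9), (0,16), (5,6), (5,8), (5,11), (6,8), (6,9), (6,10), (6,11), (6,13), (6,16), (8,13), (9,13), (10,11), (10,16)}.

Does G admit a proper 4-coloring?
A valid 4-coloring: color 1: [6]; color 2: [8, 9, 11, 16]; color 3: [0, 5, 10, 13].
(χ(G) = 3 ≤ 4.)

Yes, G is 4-colorable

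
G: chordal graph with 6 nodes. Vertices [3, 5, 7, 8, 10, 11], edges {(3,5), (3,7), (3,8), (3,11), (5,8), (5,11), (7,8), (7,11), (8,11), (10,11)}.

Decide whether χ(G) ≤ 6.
Yes, G is 6-colorable

A valid 6-coloring: color 1: [11]; color 2: [8, 10]; color 3: [3]; color 4: [5, 7].
(χ(G) = 4 ≤ 6.)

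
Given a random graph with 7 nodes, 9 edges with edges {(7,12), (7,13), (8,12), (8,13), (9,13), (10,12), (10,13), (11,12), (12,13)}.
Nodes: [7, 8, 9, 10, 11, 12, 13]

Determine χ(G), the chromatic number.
χ(G) = 3

Clique number ω(G) = 3 (lower bound: χ ≥ ω).
The clique on [8, 12, 13] has size 3, forcing χ ≥ 3, and the coloring below uses 3 colors, so χ(G) = 3.
A valid 3-coloring: color 1: [11, 13]; color 2: [9, 12]; color 3: [7, 8, 10].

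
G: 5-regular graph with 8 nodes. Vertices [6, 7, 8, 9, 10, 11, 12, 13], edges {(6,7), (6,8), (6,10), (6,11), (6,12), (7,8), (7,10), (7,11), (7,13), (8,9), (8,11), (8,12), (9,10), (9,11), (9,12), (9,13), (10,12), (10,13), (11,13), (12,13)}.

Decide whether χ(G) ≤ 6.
A valid 6-coloring: color 1: [7, 12]; color 2: [8, 13]; color 3: [6, 9]; color 4: [10, 11].
(χ(G) = 4 ≤ 6.)

Yes, G is 6-colorable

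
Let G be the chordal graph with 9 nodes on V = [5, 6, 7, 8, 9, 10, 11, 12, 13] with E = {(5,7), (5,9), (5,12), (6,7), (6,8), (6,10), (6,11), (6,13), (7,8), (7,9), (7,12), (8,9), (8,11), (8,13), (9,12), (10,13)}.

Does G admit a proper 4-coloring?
Yes, G is 4-colorable

A valid 4-coloring: color 1: [6, 9]; color 2: [7, 11, 13]; color 3: [5, 8, 10]; color 4: [12].
(χ(G) = 4 ≤ 4.)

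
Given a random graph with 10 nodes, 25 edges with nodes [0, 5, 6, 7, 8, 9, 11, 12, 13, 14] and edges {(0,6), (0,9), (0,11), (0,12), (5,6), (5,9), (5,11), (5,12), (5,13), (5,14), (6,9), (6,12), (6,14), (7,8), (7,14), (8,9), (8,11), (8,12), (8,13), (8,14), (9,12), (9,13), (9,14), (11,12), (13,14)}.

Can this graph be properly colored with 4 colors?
Yes, G is 4-colorable

A valid 4-coloring: color 1: [7, 9, 11]; color 2: [12, 14]; color 3: [0, 5, 8]; color 4: [6, 13].
(χ(G) = 4 ≤ 4.)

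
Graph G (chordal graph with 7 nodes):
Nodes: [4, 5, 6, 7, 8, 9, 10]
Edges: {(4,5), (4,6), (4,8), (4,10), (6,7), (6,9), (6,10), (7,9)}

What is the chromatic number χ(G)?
χ(G) = 3

Clique number ω(G) = 3 (lower bound: χ ≥ ω).
The clique on [6, 7, 9] has size 3, forcing χ ≥ 3, and the coloring below uses 3 colors, so χ(G) = 3.
A valid 3-coloring: color 1: [4, 9]; color 2: [5, 6, 8]; color 3: [7, 10].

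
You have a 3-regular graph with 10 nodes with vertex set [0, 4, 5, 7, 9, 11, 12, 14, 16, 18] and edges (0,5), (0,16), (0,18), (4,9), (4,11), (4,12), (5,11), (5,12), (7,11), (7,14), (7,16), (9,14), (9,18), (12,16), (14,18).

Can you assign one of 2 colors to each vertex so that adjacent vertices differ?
The clique on vertices [9, 14, 18] has size 3 > 2, so it alone needs 3 colors.

No, G is not 2-colorable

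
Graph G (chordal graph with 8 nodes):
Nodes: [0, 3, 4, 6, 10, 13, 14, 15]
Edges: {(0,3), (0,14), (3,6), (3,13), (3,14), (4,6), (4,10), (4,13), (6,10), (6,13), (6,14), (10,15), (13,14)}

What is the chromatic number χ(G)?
Clique number ω(G) = 4 (lower bound: χ ≥ ω).
The clique on [3, 6, 13, 14] has size 4, forcing χ ≥ 4, and the coloring below uses 4 colors, so χ(G) = 4.
A valid 4-coloring: color 1: [0, 6, 15]; color 2: [10, 13]; color 3: [4, 14]; color 4: [3].

χ(G) = 4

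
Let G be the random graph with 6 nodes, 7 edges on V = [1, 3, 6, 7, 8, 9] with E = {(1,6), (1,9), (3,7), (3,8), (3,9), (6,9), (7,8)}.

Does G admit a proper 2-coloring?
The clique on vertices [1, 6, 9] has size 3 > 2, so it alone needs 3 colors.

No, G is not 2-colorable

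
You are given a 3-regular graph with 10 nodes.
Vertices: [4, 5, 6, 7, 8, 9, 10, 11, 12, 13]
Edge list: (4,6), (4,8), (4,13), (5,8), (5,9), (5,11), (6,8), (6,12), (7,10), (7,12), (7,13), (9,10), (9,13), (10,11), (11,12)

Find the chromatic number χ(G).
χ(G) = 3

Clique number ω(G) = 3 (lower bound: χ ≥ ω).
The clique on [4, 6, 8] has size 3, forcing χ ≥ 3, and the coloring below uses 3 colors, so χ(G) = 3.
A valid 3-coloring: color 1: [6, 11, 13]; color 2: [4, 5, 10, 12]; color 3: [7, 8, 9].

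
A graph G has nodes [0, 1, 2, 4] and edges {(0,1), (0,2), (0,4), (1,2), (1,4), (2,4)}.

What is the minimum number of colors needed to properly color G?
χ(G) = 4

Clique number ω(G) = 4 (lower bound: χ ≥ ω).
The clique on [0, 1, 2, 4] has size 4, forcing χ ≥ 4, and the coloring below uses 4 colors, so χ(G) = 4.
A valid 4-coloring: color 1: [2]; color 2: [0]; color 3: [1]; color 4: [4].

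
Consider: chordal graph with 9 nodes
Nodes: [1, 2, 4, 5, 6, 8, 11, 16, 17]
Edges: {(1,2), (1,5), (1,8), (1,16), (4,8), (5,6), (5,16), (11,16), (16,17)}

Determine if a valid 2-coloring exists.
The clique on vertices [1, 5, 16] has size 3 > 2, so it alone needs 3 colors.

No, G is not 2-colorable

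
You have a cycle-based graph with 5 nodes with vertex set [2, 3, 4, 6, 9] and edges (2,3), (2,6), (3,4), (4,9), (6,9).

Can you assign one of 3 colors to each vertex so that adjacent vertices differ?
Yes, G is 3-colorable

A valid 3-coloring: color 1: [2, 4]; color 2: [3, 9]; color 3: [6].
(χ(G) = 3 ≤ 3.)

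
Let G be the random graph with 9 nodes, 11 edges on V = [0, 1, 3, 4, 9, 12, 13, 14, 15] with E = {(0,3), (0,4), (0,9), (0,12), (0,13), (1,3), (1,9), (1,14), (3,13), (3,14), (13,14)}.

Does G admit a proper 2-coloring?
The clique on vertices [0, 3, 13] has size 3 > 2, so it alone needs 3 colors.

No, G is not 2-colorable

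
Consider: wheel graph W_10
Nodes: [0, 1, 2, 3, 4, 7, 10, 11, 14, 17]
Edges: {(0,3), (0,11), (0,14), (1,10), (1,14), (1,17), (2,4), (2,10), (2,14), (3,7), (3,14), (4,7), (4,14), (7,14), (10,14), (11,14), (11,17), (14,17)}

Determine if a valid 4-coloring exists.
Yes, G is 4-colorable

A valid 4-coloring: color 1: [14]; color 2: [3, 4, 10, 17]; color 3: [0, 1, 2, 7]; color 4: [11].
(χ(G) = 4 ≤ 4.)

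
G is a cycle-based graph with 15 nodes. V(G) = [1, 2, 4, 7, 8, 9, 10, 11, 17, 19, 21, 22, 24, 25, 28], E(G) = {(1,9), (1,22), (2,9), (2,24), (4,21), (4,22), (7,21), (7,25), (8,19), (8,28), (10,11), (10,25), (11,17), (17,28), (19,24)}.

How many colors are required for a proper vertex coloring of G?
Clique number ω(G) = 2 (lower bound: χ ≥ ω).
Odd cycle [8, 19, 24, 2, 9, 1, 22, 4, 21, 7, 25, 10, 11, 17, 28] needs 3 colors (χ ≥ 3).
The coloring below uses 3 colors, so χ(G) = 3.
A valid 3-coloring: color 1: [8, 9, 17, 21, 22, 24, 25]; color 2: [1, 2, 4, 7, 10, 19, 28]; color 3: [11].

χ(G) = 3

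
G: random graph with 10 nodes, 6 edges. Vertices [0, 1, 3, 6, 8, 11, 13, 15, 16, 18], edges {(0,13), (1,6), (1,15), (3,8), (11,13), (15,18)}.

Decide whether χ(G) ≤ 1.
Edge (0,13) forces its endpoints to differ, so 1 color is not enough.

No, G is not 1-colorable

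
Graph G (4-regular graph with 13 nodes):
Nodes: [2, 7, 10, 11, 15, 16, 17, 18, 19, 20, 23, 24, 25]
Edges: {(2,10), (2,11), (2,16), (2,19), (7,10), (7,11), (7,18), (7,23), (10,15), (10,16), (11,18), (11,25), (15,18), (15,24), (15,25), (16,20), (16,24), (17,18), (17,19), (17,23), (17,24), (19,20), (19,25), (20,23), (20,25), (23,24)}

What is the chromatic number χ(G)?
χ(G) = 3

Clique number ω(G) = 3 (lower bound: χ ≥ ω).
The clique on [2, 10, 16] has size 3, forcing χ ≥ 3, and the coloring below uses 3 colors, so χ(G) = 3.
A valid 3-coloring: color 1: [11, 15, 16, 19, 23]; color 2: [2, 7, 17, 25]; color 3: [10, 18, 20, 24].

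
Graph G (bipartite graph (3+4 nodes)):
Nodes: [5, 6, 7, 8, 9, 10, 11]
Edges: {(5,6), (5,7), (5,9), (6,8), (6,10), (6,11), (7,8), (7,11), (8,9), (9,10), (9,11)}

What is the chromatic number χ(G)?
χ(G) = 2

Clique number ω(G) = 2 (lower bound: χ ≥ ω).
The graph is bipartite (no odd cycle), so 2 colors suffice: χ(G) = 2.
A valid 2-coloring: color 1: [6, 7, 9]; color 2: [5, 8, 10, 11].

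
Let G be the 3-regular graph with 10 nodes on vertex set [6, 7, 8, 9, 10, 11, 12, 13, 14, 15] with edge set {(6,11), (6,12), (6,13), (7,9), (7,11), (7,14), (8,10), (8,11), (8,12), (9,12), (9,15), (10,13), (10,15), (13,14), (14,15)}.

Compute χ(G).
Clique number ω(G) = 2 (lower bound: χ ≥ ω).
Odd cycle [13, 14, 7, 11, 6] needs 3 colors (χ ≥ 3).
The coloring below uses 3 colors, so χ(G) = 3.
A valid 3-coloring: color 1: [11, 12, 13, 15]; color 2: [6, 7, 8]; color 3: [9, 10, 14].

χ(G) = 3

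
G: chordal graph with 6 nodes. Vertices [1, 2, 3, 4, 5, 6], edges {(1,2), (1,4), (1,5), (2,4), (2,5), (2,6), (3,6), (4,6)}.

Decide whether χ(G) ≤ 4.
Yes, G is 4-colorable

A valid 4-coloring: color 1: [2, 3]; color 2: [1, 6]; color 3: [4, 5].
(χ(G) = 3 ≤ 4.)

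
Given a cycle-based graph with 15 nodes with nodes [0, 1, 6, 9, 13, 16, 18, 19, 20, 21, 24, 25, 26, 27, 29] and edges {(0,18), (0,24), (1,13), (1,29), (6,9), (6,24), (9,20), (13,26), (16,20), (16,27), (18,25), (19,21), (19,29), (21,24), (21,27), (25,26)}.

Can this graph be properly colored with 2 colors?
Odd cycle [6, 9, 20, 16, 27, 21, 19, 29, 1, 13, 26, 25, 18, 0, 24] needs 3 colors (χ ≥ 3).
Hence χ(G) ≥ 3 > 2, so no proper 2-coloring exists.

No, G is not 2-colorable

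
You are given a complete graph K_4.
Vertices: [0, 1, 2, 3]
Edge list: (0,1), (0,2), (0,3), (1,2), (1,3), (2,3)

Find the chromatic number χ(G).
Clique number ω(G) = 4 (lower bound: χ ≥ ω).
The clique on [0, 1, 2, 3] has size 4, forcing χ ≥ 4, and the coloring below uses 4 colors, so χ(G) = 4.
A valid 4-coloring: color 1: [2]; color 2: [3]; color 3: [0]; color 4: [1].

χ(G) = 4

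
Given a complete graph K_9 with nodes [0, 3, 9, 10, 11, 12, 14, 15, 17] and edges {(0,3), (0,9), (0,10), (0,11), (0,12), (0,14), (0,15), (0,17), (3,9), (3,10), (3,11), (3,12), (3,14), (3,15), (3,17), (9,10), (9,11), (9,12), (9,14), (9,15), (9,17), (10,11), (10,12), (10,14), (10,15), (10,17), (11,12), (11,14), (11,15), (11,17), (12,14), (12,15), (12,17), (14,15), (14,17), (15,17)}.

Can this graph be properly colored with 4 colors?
No, G is not 4-colorable

The clique on vertices [0, 3, 9, 10, 11, 12, 14, 15, 17] has size 9 > 4, so it alone needs 9 colors.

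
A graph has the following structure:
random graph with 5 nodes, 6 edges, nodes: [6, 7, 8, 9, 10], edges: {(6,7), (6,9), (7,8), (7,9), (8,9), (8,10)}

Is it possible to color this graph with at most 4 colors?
Yes, G is 4-colorable

A valid 4-coloring: color 1: [6, 8]; color 2: [7, 10]; color 3: [9].
(χ(G) = 3 ≤ 4.)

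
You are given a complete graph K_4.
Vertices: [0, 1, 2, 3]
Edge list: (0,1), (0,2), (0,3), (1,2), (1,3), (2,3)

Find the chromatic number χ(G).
χ(G) = 4

Clique number ω(G) = 4 (lower bound: χ ≥ ω).
The clique on [0, 1, 2, 3] has size 4, forcing χ ≥ 4, and the coloring below uses 4 colors, so χ(G) = 4.
A valid 4-coloring: color 1: [2]; color 2: [0]; color 3: [1]; color 4: [3].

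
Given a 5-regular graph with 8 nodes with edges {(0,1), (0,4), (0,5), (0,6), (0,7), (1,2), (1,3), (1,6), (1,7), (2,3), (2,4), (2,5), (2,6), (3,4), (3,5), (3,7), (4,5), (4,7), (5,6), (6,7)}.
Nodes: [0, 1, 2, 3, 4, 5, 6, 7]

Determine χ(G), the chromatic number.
χ(G) = 4

Clique number ω(G) = 4 (lower bound: χ ≥ ω).
The clique on [0, 1, 6, 7] has size 4, forcing χ ≥ 4, and the coloring below uses 4 colors, so χ(G) = 4.
A valid 4-coloring: color 1: [5, 7]; color 2: [0, 2]; color 3: [1, 4]; color 4: [3, 6].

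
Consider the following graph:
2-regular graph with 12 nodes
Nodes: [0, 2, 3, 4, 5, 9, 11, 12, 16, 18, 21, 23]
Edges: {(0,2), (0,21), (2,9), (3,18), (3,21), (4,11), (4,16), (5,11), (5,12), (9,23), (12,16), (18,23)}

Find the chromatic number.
χ(G) = 3

Clique number ω(G) = 2 (lower bound: χ ≥ ω).
Odd cycle [4, 16, 12, 5, 11] needs 3 colors (χ ≥ 3).
The coloring below uses 3 colors, so χ(G) = 3.
A valid 3-coloring: color 1: [0, 3, 4, 5, 9]; color 2: [2, 11, 16, 21, 23]; color 3: [12, 18].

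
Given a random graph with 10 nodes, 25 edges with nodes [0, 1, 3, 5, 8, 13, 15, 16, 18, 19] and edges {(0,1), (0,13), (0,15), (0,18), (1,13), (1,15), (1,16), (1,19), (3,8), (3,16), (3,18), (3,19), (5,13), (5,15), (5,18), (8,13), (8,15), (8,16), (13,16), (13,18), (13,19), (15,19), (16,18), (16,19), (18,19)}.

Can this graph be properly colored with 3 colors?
The clique on vertices [3, 16, 18, 19] has size 4 > 3, so it alone needs 4 colors.

No, G is not 3-colorable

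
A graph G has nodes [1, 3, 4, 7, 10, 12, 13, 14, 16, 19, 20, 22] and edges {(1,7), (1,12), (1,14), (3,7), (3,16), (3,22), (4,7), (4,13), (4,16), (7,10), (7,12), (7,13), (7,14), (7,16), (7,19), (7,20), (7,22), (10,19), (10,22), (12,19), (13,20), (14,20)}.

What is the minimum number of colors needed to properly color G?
χ(G) = 4

Clique number ω(G) = 3 (lower bound: χ ≥ ω).
Odd cycle [3, 22, 10, 19, 12, 1, 14, 20, 13, 4, 16] needs 3 colors (χ ≥ 3).
Vertex 7 is adjacent to every vertex of [1, 3, 4, 10, 12, 13, 14, 16, 19, 20, 22], which already need 3 colors among themselves, so 7 needs a new color (χ ≥ 4).
The coloring below uses 4 colors, so χ(G) = 4.
A valid 4-coloring: color 1: [7]; color 2: [3, 4, 10, 12, 14]; color 3: [1, 16, 19, 20, 22]; color 4: [13].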